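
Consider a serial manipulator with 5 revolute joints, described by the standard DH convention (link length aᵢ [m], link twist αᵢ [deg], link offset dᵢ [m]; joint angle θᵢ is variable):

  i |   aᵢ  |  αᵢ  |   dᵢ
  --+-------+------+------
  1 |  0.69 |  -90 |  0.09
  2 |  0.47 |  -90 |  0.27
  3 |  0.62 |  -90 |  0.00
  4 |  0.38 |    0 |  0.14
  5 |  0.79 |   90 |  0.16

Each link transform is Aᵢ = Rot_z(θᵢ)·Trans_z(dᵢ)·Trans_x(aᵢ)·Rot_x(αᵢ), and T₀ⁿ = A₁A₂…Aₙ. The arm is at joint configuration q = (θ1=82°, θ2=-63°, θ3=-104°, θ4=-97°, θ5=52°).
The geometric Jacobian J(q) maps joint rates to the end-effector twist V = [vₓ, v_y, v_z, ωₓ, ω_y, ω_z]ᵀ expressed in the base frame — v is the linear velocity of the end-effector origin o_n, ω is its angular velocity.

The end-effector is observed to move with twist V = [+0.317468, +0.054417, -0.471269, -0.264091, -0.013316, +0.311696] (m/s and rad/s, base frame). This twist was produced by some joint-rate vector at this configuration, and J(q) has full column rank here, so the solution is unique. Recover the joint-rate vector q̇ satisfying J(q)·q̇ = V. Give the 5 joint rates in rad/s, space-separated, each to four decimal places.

-0.5000 0.0850 -0.4130 0.4570 0.2650

o_n = [-1.1844, 1.9286, 0.0992]
J₁: ẑ×o_n = [-1.9286, -1.1844, 0.0000], ω = ẑ
J2: z=[-0.9903, 0.1392, 0.0000] o=[0.0960, 0.6833, 0.0900] → [0.0013, 0.0091, -1.0550, -0.9903, 0.1392, 0.0000]
J3: z=[0.1240, 0.8823, -0.4540] o=[-0.1416, 0.9322, 0.5088] → [0.0910, 0.5242, 1.0436, 0.1240, 0.8823, -0.4540]
J4: z=[-0.1783, 0.4699, 0.8645] o=[-0.7469, 0.9485, 0.3751] → [-0.9770, -0.4274, 0.0309, -0.1783, 0.4699, 0.8645]
J5: z=[-0.1783, 0.4699, 0.8645] o=[-0.6798, 1.3458, 0.3349] → [-0.6146, -0.4782, 0.1332, -0.1783, 0.4699, 0.8645]
q̇ = J⁺·V = [-0.5000, 0.0850, -0.4130, 0.4570, 0.2650]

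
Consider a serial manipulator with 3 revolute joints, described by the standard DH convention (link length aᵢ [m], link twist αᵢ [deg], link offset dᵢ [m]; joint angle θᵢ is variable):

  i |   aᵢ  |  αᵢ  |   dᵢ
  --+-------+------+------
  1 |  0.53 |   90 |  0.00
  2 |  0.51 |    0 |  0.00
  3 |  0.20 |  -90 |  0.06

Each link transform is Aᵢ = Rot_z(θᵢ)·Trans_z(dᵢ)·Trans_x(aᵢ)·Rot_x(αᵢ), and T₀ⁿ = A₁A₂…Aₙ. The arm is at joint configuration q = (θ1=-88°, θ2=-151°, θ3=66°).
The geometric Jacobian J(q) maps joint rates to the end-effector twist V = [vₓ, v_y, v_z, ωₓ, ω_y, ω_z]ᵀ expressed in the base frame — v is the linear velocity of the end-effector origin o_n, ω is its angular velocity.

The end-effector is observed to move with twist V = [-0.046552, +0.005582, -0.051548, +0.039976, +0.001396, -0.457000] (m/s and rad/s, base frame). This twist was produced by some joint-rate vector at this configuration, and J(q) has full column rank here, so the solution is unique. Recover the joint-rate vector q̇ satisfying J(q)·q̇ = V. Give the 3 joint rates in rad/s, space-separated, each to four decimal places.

o_n = [-0.0564, -0.1034, -0.4465]
J₁: ẑ×o_n = [0.1034, -0.0564, 0.0000], ω = ẑ
J2: z=[-0.9994, -0.0349, 0.0000] o=[0.0185, -0.5297, 0.0000] → [0.0156, -0.4462, -0.4286, -0.9994, -0.0349, 0.0000]
J3: z=[-0.9994, -0.0349, 0.0000] o=[0.0029, -0.0839, -0.2473] → [0.0070, -0.1991, 0.0174, -0.9994, -0.0349, 0.0000]
q̇ = J⁺·V = [-0.4570, 0.1140, -0.1540]

-0.4570 0.1140 -0.1540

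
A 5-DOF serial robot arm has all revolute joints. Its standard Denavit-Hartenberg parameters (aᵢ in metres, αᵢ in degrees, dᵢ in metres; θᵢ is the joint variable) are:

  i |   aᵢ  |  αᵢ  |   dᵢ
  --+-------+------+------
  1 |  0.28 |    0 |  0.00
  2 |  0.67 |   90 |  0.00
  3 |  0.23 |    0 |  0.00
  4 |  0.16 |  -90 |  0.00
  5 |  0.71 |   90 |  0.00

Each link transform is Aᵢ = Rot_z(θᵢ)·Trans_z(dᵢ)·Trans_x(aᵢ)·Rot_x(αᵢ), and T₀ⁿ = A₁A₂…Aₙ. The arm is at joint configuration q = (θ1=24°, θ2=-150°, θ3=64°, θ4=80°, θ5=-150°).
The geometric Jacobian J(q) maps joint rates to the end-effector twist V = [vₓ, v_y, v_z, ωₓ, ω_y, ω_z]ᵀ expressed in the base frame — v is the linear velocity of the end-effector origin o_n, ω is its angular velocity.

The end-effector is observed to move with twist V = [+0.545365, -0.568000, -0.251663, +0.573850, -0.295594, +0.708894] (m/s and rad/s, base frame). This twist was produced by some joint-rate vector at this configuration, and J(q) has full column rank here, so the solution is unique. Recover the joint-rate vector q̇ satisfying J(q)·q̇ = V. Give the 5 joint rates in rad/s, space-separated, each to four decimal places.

0.3440 0.5000 -0.5130 -0.1250 0.1670

o_n = [-0.7008, -0.5988, -0.0606]
J₁: ẑ×o_n = [0.5988, -0.7008, 0.0000], ω = ẑ
J2: z=[0.0000, 0.0000, 1.0000] o=[0.2558, 0.1139, 0.0000] → [0.7127, -0.9566, 0.0000, 0.0000, 0.0000, 1.0000]
J3: z=[-0.8090, 0.5878, 0.0000] o=[-0.1380, -0.4282, 0.0000] → [-0.0356, -0.0491, 0.4688, -0.8090, 0.5878, 0.0000]
J4: z=[-0.8090, 0.5878, 0.0000] o=[-0.1973, -0.5097, 0.2067] → [-0.1572, -0.2163, 0.3680, -0.8090, 0.5878, 0.0000]
J5: z=[0.3455, 0.4755, -0.8090] o=[-0.1212, -0.4050, 0.3008] → [-0.3286, 0.5938, 0.2087, 0.3455, 0.4755, -0.8090]
q̇ = J⁺·V = [0.3440, 0.5000, -0.5130, -0.1250, 0.1670]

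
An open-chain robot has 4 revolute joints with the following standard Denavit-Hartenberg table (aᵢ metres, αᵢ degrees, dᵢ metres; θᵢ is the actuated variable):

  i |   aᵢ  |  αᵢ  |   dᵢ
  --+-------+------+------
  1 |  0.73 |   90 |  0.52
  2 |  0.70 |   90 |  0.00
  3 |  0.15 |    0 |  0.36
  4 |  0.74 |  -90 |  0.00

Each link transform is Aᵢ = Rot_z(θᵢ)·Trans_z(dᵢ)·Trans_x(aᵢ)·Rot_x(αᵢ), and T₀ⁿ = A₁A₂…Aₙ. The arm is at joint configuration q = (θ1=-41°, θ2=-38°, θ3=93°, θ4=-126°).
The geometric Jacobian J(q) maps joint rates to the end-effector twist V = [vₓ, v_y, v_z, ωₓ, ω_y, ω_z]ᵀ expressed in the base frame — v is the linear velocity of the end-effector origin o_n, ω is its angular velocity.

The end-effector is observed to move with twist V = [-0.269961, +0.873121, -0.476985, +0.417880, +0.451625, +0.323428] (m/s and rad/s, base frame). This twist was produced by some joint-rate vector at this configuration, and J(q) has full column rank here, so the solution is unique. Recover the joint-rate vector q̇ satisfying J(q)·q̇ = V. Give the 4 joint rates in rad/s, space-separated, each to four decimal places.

o_n = [1.3305, -0.8211, -0.5719]
J₁: ẑ×o_n = [0.8211, 1.3305, -0.0000], ω = ẑ
J2: z=[-0.6561, -0.7547, 0.0000] o=[0.5509, -0.4789, 0.5200] → [0.8241, -0.7164, 0.8128, -0.6561, -0.7547, 0.0000]
J3: z=[-0.4646, 0.4039, -0.7880] o=[0.9672, -0.8408, 0.0890] → [-0.2514, -0.5934, -0.1559, -0.4646, 0.4039, -0.7880]
J4: z=[-0.4646, 0.4039, -0.7880] o=[0.6970, -0.8044, -0.1898] → [-0.1675, -0.6767, -0.2481, -0.4646, 0.4039, -0.7880]
q̇ = J⁺·V = [0.2990, -0.6150, 0.1650, -0.1960]

0.2990 -0.6150 0.1650 -0.1960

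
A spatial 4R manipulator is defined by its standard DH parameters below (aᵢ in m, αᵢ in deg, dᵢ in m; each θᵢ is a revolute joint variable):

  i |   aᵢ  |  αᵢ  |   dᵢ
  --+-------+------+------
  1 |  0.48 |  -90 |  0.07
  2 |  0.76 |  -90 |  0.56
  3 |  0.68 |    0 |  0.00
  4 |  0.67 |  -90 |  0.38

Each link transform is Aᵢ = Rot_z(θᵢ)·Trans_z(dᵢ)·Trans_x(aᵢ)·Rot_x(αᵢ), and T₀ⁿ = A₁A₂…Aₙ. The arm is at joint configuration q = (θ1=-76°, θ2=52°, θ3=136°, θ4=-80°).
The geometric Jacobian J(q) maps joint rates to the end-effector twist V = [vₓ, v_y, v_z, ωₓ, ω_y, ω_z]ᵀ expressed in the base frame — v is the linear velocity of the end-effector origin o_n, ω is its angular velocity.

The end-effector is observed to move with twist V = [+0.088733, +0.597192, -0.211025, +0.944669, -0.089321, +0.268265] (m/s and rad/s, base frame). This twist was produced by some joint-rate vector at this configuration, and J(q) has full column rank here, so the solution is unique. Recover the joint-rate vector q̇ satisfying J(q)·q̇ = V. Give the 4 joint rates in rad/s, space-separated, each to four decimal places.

o_n = [-0.3141, -0.6740, -0.6726]
J₁: ẑ×o_n = [0.6740, -0.3141, 0.0000], ω = ẑ
J2: z=[0.9703, 0.2419, 0.0000] o=[0.1161, -0.4657, 0.0700] → [-0.1797, 0.7206, -0.0980, 0.9703, 0.2419, 0.0000]
J3: z=[-0.1906, 0.7646, -0.6157] o=[0.7727, -0.7843, -0.5289] → [-0.0420, 0.6417, 0.8099, -0.1906, 0.7646, -0.6157]
J4: z=[-0.1906, 0.7646, -0.6157] o=[0.2415, -0.6063, -0.1434] → [-0.4463, 0.2412, 0.4377, -0.1906, 0.7646, -0.6157]
q̇ = J⁺·V = [0.0220, 0.8950, 0.1390, -0.5390]

0.0220 0.8950 0.1390 -0.5390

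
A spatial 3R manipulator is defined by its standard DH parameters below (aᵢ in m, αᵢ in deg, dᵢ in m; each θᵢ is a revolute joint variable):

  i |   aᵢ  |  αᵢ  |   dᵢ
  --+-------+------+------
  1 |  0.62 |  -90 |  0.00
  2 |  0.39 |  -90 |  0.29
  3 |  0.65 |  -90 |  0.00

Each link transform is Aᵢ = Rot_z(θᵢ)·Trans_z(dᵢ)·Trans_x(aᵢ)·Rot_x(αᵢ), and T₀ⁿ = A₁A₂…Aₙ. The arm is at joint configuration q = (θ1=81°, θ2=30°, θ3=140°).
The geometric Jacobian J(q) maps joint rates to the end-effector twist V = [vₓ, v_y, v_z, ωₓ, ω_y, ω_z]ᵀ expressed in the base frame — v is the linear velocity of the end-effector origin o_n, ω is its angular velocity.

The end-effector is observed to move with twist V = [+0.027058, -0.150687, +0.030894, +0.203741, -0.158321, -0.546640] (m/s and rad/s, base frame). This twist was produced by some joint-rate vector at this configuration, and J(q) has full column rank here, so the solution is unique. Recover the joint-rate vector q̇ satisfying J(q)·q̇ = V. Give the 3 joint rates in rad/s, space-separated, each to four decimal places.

o_n = [0.2086, 0.5001, 0.0540]
J₁: ẑ×o_n = [-0.5001, 0.2086, 0.0000], ω = ẑ
J2: z=[-0.9877, 0.1564, 0.0000] o=[0.0970, 0.6124, 0.0000] → [0.0084, 0.0533, 0.0935, -0.9877, 0.1564, 0.0000]
J3: z=[-0.0782, -0.4938, -0.8660] o=[-0.1366, 0.9913, -0.1950] → [-0.5484, -0.2795, 0.2089, -0.0782, -0.4938, -0.8660]
q̇ = J⁺·V = [-0.3310, -0.2260, 0.2490]

-0.3310 -0.2260 0.2490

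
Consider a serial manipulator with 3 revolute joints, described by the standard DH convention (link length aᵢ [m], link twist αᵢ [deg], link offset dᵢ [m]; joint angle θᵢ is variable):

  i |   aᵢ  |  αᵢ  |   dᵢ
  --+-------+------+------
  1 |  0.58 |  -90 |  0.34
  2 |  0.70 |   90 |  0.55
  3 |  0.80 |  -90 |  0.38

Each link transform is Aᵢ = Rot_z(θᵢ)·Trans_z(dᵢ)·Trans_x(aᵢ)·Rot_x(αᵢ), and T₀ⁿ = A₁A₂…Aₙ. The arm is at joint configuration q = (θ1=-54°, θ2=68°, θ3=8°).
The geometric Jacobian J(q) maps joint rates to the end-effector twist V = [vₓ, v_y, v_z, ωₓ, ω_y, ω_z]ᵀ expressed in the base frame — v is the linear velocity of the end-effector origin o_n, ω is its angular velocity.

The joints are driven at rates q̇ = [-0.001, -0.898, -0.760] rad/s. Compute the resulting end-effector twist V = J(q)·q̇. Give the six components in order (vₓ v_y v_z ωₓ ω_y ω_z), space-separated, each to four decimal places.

0.1859 -1.2827 0.7399 -1.1407 0.0423 -0.2857

o_n = [1.4116, -0.8178, -0.9012]
J₁: ẑ×o_n = [0.8178, 1.4116, -0.0000], ω = ẑ
J2: z=[0.8090, 0.5878, 0.0000] o=[0.3409, -0.4692, 0.3400] → [-0.7296, 1.0042, -0.9113, 0.8090, 0.5878, 0.0000]
J3: z=[0.5450, -0.7501, 0.3746] o=[0.9400, -0.3581, -0.3090] → [0.6164, 0.4994, 0.1032, 0.5450, -0.7501, 0.3746]
V = J·q̇ = [0.1859, -1.2827, 0.7399, -1.1407, 0.0423, -0.2857]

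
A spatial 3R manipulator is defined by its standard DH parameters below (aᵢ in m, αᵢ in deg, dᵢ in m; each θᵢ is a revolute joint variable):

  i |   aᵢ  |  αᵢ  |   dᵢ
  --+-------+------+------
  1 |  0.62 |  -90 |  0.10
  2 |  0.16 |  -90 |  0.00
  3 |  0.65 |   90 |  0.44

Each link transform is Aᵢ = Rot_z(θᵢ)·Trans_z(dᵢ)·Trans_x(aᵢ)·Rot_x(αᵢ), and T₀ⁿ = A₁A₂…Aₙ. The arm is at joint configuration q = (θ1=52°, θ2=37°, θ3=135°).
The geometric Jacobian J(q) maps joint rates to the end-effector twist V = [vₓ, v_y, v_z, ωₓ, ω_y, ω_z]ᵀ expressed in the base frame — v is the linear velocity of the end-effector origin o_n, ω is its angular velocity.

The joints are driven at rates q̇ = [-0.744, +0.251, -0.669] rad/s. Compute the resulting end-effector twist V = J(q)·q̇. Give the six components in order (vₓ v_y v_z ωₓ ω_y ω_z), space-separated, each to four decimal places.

o_n = [0.4335, -0.1916, -0.0711]
J₁: ẑ×o_n = [0.1916, 0.4335, -0.0000], ω = ẑ
J2: z=[-0.7880, 0.6157, 0.0000] o=[0.3817, 0.4886, 0.1000] → [-0.1053, -0.1348, 0.5041, -0.7880, 0.6157, 0.0000]
J3: z=[-0.3705, -0.4742, -0.7986] o=[0.4604, 0.5893, 0.0037] → [-0.5882, -0.0063, 0.2766, -0.3705, -0.4742, -0.7986]
V = J·q̇ = [0.2245, -0.3522, -0.0585, 0.0501, 0.4718, -0.2097]

0.2245 -0.3522 -0.0585 0.0501 0.4718 -0.2097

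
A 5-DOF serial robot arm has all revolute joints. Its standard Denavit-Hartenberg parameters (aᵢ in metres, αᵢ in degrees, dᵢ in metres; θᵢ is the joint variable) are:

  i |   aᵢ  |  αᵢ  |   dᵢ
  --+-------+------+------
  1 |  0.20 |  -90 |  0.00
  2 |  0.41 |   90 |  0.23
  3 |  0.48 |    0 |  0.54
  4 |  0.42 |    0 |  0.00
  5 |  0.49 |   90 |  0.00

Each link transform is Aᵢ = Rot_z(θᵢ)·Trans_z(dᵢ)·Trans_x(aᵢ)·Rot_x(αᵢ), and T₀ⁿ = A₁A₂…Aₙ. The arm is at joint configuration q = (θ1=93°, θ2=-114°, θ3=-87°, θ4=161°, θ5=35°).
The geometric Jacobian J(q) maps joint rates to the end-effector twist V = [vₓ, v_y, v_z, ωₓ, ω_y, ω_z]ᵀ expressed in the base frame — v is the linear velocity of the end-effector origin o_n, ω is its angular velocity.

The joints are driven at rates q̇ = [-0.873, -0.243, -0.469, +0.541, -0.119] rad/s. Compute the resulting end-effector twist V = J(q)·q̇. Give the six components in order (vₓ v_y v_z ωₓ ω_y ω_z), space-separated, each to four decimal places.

-0.4299 0.5784 -0.3706 0.2404 0.0556 -0.8539

o_n = [-0.5932, -0.4842, 0.1379]
J₁: ẑ×o_n = [0.4842, -0.5932, 0.0000], ω = ẑ
J2: z=[-0.9986, -0.0523, 0.0000] o=[-0.0105, 0.1997, 0.0000] → [-0.0072, 0.1377, 0.6525, -0.9986, -0.0523, 0.0000]
J3: z=[0.0478, -0.9123, -0.4067] o=[-0.2314, 0.0212, 0.3746] → [0.0104, 0.1584, -0.3542, 0.0478, -0.9123, -0.4067]
J4: z=[0.0478, -0.9123, -0.4067] o=[0.2736, -0.4566, 0.1779] → [0.0252, 0.3545, -0.7921, 0.0478, -0.9123, -0.4067]
J5: z=[0.0478, -0.9123, -0.4067] o=[-0.1271, -0.5248, 0.2836] → [0.1494, 0.1965, -0.4232, 0.0478, -0.9123, -0.4067]
V = J·q̇ = [-0.4299, 0.5784, -0.3706, 0.2404, 0.0556, -0.8539]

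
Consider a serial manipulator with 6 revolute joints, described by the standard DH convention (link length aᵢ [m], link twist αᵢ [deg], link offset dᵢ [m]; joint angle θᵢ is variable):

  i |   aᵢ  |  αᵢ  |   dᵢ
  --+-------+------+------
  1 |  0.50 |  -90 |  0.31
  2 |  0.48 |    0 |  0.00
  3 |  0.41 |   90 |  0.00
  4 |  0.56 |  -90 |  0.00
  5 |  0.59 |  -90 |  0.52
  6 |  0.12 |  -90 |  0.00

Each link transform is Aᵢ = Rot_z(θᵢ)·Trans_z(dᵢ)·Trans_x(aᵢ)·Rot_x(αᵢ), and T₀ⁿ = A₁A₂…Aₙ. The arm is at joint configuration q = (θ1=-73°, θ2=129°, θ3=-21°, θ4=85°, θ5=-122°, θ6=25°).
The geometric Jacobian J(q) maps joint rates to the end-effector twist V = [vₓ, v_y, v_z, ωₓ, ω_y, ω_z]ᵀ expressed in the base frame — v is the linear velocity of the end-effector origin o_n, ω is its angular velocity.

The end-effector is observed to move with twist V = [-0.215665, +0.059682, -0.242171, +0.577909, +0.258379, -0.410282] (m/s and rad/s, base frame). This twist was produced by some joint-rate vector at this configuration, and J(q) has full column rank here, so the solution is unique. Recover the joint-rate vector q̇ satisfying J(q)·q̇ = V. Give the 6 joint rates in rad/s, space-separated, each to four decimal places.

-0.2150 0.0420 0.3330 -0.1830 -0.1870 0.3190

o_n = [0.4462, -0.6731, -0.2072]
J₁: ẑ×o_n = [0.6731, 0.4462, -0.0000], ω = ẑ
J2: z=[0.9563, 0.2924, 0.0000] o=[0.1462, -0.4782, 0.3100] → [-0.1512, 0.4946, -0.2742, 0.9563, 0.2924, 0.0000]
J3: z=[0.9563, 0.2924, 0.0000] o=[0.0579, -0.1893, -0.0630] → [-0.0421, 0.1379, -0.5762, 0.9563, 0.2924, 0.0000]
J4: z=[0.2781, -0.9095, -0.3090] o=[0.0208, -0.0681, -0.4530] → [-0.4105, -0.1998, 0.2186, 0.2781, -0.9095, -0.3090]
J5: z=[0.1734, -0.2689, 0.9474] o=[0.5499, 0.1094, -0.4994] → [0.6628, -0.1489, -0.1635, 0.1734, -0.2689, 0.9474]
J6: z=[0.9486, -0.2131, -0.2340] o=[0.4838, -0.5846, -0.1354] → [-0.0054, 0.0769, -0.0920, 0.9486, -0.2131, -0.2340]
q̇ = J⁺·V = [-0.2150, 0.0420, 0.3330, -0.1830, -0.1870, 0.3190]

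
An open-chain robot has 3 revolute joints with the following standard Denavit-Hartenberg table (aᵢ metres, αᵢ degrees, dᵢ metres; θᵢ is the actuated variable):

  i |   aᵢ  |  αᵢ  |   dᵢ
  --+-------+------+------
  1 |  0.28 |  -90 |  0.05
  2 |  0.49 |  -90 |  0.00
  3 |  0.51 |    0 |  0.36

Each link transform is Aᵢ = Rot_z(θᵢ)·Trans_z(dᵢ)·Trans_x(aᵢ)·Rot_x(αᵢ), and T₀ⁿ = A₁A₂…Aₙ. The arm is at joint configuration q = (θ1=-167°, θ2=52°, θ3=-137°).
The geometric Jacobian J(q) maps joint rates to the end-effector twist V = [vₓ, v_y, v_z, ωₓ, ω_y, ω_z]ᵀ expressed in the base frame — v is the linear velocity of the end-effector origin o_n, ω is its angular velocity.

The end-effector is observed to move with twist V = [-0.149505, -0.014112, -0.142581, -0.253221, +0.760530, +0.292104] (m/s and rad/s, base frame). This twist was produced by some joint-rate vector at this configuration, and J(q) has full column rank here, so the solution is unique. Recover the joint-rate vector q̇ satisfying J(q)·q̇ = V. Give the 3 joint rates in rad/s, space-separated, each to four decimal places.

o_n = [0.0116, -0.3543, -0.2638]
J₁: ẑ×o_n = [0.3543, 0.0116, -0.0000], ω = ẑ
J2: z=[0.2250, -0.9744, 0.0000] o=[-0.2728, -0.0630, 0.0500] → [0.3058, 0.0706, 0.2116, 0.2250, -0.9744, 0.0000]
J3: z=[0.7678, 0.1773, -0.6157] o=[-0.5668, -0.1308, -0.3361] → [-0.1247, -0.4116, -0.2741, 0.7678, 0.1773, -0.6157]
q̇ = J⁺·V = [0.2330, -0.7980, -0.0960]

0.2330 -0.7980 -0.0960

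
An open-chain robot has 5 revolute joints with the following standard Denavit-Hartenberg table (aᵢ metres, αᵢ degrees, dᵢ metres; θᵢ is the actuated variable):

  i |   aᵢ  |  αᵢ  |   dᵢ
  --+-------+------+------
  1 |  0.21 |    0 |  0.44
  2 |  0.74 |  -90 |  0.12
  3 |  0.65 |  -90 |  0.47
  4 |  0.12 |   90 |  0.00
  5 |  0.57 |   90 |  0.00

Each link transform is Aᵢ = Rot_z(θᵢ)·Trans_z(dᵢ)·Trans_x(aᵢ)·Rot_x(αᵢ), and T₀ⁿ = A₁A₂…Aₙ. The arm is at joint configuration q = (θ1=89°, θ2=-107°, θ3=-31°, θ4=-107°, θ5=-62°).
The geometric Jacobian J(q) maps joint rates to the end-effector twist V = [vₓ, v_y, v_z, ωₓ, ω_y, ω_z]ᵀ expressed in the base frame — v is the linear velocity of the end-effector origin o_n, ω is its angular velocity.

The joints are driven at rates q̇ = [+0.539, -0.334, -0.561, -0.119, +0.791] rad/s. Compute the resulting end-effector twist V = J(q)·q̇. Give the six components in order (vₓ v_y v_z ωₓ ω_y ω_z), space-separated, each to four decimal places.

-0.5088 0.7194 -0.1514 -0.9198 -0.5342 -0.0826

o_n = [1.1582, 0.7188, 1.2678]
J₁: ẑ×o_n = [-0.7188, 1.1582, 0.0000], ω = ẑ
J2: z=[0.0000, 0.0000, 1.0000] o=[0.0037, 0.2100, 0.4400] → [-0.5088, 1.1545, 0.0000, 0.0000, 0.0000, 1.0000]
J3: z=[0.3090, 0.9511, 0.0000] o=[0.7074, -0.0187, 0.5600] → [0.6732, -0.2187, -0.2008, 0.3090, 0.9511, 0.0000]
J4: z=[0.4898, -0.1592, -0.8572] o=[1.3826, 0.2561, 0.8948] → [0.3372, 0.0096, 0.1909, 0.4898, -0.1592, -0.8572]
J5: z=[-0.8699, -0.0248, -0.4925] o=[1.3894, 0.3746, 0.8767] → [0.1598, 0.4541, -0.3052, -0.8699, -0.0248, -0.4925]
V = J·q̇ = [-0.5088, 0.7194, -0.1514, -0.9198, -0.5342, -0.0826]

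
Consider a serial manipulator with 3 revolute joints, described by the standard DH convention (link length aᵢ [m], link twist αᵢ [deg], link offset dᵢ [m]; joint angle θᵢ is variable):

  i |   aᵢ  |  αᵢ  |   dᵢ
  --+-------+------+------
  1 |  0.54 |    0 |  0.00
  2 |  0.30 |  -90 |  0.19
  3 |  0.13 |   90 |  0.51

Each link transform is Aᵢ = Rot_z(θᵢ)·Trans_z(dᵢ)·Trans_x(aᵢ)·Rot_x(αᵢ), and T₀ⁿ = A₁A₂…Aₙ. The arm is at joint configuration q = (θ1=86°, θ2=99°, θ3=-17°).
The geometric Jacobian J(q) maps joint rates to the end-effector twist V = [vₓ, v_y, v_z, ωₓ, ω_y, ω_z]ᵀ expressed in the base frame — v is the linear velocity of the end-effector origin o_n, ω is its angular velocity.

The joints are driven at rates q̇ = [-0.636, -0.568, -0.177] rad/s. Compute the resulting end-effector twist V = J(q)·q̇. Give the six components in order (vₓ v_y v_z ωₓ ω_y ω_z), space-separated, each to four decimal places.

o_n = [-0.3406, -0.0064, 0.2280]
J₁: ẑ×o_n = [0.0064, -0.3406, 0.0000], ω = ẑ
J2: z=[0.0000, 0.0000, 1.0000] o=[0.0377, 0.5387, 0.0000] → [0.5450, -0.3783, 0.0000, 0.0000, 0.0000, 1.0000]
J3: z=[0.0872, -0.9962, 0.0000] o=[-0.2612, 0.5125, 0.1900] → [-0.0379, -0.0033, -0.1243, 0.0872, -0.9962, 0.0000]
V = J·q̇ = [-0.3069, 0.4320, 0.0220, -0.0154, 0.1763, -1.2040]

-0.3069 0.4320 0.0220 -0.0154 0.1763 -1.2040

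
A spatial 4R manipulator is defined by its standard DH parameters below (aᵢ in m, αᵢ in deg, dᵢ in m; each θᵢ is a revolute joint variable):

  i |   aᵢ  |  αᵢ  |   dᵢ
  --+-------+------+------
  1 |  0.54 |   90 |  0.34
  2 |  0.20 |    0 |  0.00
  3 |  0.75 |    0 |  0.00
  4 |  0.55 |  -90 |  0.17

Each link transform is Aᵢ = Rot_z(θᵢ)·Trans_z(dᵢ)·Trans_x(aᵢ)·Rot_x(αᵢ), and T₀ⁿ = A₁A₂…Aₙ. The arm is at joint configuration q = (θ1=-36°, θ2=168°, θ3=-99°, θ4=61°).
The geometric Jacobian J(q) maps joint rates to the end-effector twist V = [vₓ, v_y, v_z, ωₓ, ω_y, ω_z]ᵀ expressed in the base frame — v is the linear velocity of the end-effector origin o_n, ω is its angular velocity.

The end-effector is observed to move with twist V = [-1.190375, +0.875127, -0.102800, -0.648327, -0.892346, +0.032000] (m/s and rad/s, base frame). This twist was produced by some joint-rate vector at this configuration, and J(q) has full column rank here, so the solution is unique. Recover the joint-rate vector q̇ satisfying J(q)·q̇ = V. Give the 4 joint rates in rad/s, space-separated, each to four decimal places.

o_n = [0.1101, -0.2901, 1.5031]
J₁: ẑ×o_n = [0.2901, 0.1101, -0.0000], ω = ẑ
J2: z=[-0.5878, -0.8090, 0.0000] o=[0.4369, -0.3174, 0.3400] → [-0.9410, 0.6836, -0.2804, -0.5878, -0.8090, 0.0000]
J3: z=[-0.5878, -0.8090, 0.0000] o=[0.2786, -0.2024, 0.3816] → [-0.9073, 0.6592, -0.0848, -0.5878, -0.8090, 0.0000]
J4: z=[-0.5878, -0.8090, 0.0000] o=[0.4960, -0.3604, 1.0818] → [-0.3409, 0.2476, -0.3535, -0.5878, -0.8090, 0.0000]
q̇ = J⁺·V = [0.0320, 0.4900, 0.9350, -0.3220]

0.0320 0.4900 0.9350 -0.3220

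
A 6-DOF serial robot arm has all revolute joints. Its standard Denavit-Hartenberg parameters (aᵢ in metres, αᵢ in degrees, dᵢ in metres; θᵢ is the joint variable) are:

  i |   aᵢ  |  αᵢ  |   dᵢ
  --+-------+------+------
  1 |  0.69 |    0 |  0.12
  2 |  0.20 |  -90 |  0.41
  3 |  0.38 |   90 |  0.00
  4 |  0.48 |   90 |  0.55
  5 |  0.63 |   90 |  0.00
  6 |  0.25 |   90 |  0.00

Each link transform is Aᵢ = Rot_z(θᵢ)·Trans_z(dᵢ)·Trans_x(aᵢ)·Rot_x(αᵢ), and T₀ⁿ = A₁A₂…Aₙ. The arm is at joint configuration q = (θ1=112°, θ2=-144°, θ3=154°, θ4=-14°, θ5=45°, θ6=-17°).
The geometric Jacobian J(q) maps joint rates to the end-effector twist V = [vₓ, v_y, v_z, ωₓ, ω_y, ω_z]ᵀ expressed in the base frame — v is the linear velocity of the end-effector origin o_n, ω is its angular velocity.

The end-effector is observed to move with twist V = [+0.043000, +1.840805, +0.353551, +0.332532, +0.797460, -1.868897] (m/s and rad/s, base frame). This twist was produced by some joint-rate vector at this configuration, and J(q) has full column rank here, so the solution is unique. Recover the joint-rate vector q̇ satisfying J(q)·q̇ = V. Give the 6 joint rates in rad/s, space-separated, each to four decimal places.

-0.8390 -0.7730 0.2360 0.2520 -0.6560 0.1170

o_n = [-0.8713, 0.7941, -1.1566]
J₁: ẑ×o_n = [-0.7941, -0.8713, 0.0000], ω = ẑ
J2: z=[0.0000, 0.0000, 1.0000] o=[-0.2585, 0.6398, 0.1200] → [-0.1543, -0.6128, 0.0000, 0.0000, 0.0000, 1.0000]
J3: z=[0.5299, 0.8480, 0.0000] o=[-0.0889, 0.5338, 0.5300] → [-1.4303, 0.8937, 0.8015, 0.5299, 0.8480, 0.0000]
J4: z=[0.3718, -0.2323, -0.8988] o=[-0.3785, 0.7148, 0.3634] → [0.4244, 1.0080, -0.0850, 0.3718, -0.2323, -0.8988]
J5: z=[-0.3298, -0.9381, 0.1061] o=[-0.5906, 0.7103, -0.3351] → [0.7617, -0.3007, -0.2909, -0.3298, -0.9381, 0.1061]
J6: z=[-0.8765, 0.3460, 0.3348] o=[-0.8115, 0.7213, -0.9250] → [-0.1045, -0.2230, -0.0431, -0.8765, 0.3460, 0.3348]
q̇ = J⁺·V = [-0.8390, -0.7730, 0.2360, 0.2520, -0.6560, 0.1170]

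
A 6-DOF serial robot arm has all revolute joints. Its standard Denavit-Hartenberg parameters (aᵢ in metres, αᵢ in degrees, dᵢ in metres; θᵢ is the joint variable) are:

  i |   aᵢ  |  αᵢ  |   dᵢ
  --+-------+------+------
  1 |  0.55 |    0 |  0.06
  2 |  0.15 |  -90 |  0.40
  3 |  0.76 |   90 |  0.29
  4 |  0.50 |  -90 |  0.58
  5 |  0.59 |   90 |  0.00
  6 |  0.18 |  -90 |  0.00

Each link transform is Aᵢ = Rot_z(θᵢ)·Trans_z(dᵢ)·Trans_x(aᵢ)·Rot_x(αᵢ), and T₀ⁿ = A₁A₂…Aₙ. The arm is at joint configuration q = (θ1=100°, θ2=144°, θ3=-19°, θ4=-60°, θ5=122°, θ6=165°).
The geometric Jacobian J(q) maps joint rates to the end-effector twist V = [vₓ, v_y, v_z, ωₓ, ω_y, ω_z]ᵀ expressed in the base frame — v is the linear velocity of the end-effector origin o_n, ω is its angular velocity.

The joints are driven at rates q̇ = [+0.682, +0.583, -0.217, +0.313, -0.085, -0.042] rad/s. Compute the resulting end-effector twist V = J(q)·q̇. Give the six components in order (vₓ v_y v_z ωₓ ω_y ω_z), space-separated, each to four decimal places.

0.8082 -0.5148 0.1866 -0.1198 0.2760 1.5522

o_n = [-0.4545, -0.3569, 0.9808]
J₁: ẑ×o_n = [0.3569, -0.4545, 0.0000], ω = ẑ
J2: z=[0.0000, 0.0000, 1.0000] o=[-0.0955, 0.5416, 0.0600] → [0.8985, -0.3590, 0.0000, 0.0000, 0.0000, 1.0000]
J3: z=[0.8988, -0.4384, 0.0000] o=[-0.1613, 0.4068, 0.4600] → [-0.2283, -0.4681, -0.8149, 0.8988, -0.4384, 0.0000]
J4: z=[0.1427, 0.2926, 0.9455] o=[-0.2156, -0.3662, 0.7074] → [0.0712, -0.2648, 0.0712, 0.1427, 0.2926, 0.9455]
J5: z=[0.0904, -0.9552, 0.2820] o=[-0.6257, -0.2191, 1.3372] → [0.3793, 0.0805, 0.1511, 0.0904, -0.9552, 0.2820]
J6: z=[-0.9115, -0.1935, -0.3630] o=[-0.3889, -0.3513, 0.8132] → [-0.0344, 0.1765, -0.0076, -0.9115, -0.1935, -0.3630]
V = J·q̇ = [0.8082, -0.5148, 0.1866, -0.1198, 0.2760, 1.5522]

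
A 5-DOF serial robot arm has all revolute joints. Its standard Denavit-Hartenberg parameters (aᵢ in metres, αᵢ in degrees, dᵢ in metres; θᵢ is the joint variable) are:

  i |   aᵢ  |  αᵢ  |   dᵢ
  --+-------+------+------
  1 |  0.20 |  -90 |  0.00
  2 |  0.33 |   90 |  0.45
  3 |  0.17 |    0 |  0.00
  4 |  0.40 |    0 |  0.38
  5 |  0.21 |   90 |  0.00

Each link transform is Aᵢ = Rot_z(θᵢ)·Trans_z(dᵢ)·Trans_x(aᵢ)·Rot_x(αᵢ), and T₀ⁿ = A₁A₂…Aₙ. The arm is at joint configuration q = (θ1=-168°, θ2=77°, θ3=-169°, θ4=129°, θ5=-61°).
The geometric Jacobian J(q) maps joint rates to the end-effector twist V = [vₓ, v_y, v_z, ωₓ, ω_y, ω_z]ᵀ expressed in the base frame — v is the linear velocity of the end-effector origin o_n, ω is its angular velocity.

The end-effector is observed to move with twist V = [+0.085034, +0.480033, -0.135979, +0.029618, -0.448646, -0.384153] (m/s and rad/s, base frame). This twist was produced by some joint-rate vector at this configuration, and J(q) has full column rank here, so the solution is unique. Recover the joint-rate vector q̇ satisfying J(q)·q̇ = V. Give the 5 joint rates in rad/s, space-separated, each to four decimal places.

-0.3990 0.4450 0.3850 -0.7730 0.4540

o_n = [-0.6618, -0.0940, -0.3330]
J₁: ẑ×o_n = [0.0940, -0.6618, 0.0000], ω = ẑ
J2: z=[0.2079, -0.9781, 0.0000] o=[-0.1956, -0.0416, 0.0000] → [0.3257, 0.0692, -0.4669, 0.2079, -0.9781, 0.0000]
J3: z=[-0.9531, -0.2026, 0.2250] o=[-0.1747, -0.4972, -0.3215] → [-0.0884, -0.1205, -0.4830, -0.9531, -0.2026, 0.2250]
J4: z=[-0.9531, -0.2026, 0.2250] o=[-0.1447, -0.4576, -0.1589] → [-0.0466, -0.2822, -0.4514, -0.9531, -0.2026, 0.2250]
J5: z=[-0.9531, -0.2026, 0.2250] o=[-0.6278, -0.2975, -0.3720] → [-0.0537, 0.0296, -0.2009, -0.9531, -0.2026, 0.2250]
q̇ = J⁺·V = [-0.3990, 0.4450, 0.3850, -0.7730, 0.4540]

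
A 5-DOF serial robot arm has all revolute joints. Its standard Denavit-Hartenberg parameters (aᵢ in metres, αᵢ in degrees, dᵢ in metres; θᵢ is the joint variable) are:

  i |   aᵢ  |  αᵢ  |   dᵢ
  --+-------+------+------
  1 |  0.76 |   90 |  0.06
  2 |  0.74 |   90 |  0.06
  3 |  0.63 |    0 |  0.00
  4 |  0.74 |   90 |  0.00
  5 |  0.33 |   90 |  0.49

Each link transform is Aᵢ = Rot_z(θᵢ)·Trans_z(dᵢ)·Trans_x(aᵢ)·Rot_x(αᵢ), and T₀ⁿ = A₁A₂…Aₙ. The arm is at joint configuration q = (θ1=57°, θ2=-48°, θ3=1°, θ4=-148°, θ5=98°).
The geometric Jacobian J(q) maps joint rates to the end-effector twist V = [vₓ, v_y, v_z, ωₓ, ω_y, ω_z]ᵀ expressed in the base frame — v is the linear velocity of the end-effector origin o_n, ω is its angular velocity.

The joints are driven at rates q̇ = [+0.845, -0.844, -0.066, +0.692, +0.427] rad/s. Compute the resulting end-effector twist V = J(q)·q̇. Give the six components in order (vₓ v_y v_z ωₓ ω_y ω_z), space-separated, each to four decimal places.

-1.2177 0.3807 -0.1483 -0.7456 -0.2560 0.5990

o_n = [0.5587, 0.6695, -0.5458]
J₁: ẑ×o_n = [-0.6695, 0.5587, 0.0000], ω = ẑ
J2: z=[0.8387, -0.5446, 0.0000] o=[0.4139, 0.6374, 0.0600] → [0.3299, 0.5081, 0.1057, 0.8387, -0.5446, 0.0000]
J3: z=[-0.4047, -0.6233, -0.6691] o=[0.7339, 1.0200, -0.4899] → [-0.1997, 0.0947, 0.0326, -0.4047, -0.6233, -0.6691]
J4: z=[-0.4047, -0.6233, -0.6691] o=[0.9727, 1.3675, -0.9580] → [-0.7240, 0.4439, 0.0245, -0.4047, -0.6233, -0.6691]
J5: z=[0.5049, -0.7624, 0.4047] o=[0.4085, 1.2387, -0.4968] → [0.2677, 0.0855, -0.1729, 0.5049, -0.7624, 0.4047]
V = J·q̇ = [-1.2177, 0.3807, -0.1483, -0.7456, -0.2560, 0.5990]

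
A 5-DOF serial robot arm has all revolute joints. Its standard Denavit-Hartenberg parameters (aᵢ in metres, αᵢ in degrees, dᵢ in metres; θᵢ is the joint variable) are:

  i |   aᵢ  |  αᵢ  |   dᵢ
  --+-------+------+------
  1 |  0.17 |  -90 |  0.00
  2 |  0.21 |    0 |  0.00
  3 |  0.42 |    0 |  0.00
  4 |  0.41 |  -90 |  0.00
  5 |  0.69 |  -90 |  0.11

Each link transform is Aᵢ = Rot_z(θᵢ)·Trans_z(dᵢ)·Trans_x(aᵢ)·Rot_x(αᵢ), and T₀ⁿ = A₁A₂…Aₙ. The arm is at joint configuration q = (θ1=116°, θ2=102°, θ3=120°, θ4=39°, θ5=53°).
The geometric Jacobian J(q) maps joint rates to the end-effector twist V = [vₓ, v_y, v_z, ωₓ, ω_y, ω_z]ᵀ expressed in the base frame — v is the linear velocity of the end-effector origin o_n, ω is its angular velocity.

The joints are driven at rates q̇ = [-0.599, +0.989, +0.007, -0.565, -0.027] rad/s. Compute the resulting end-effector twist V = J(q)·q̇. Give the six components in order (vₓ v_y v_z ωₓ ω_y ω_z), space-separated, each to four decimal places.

-0.1663 0.0336 0.3776 -0.3757 -0.2129 -0.6032

o_n = [0.5857, 0.0562, 0.9079]
J₁: ẑ×o_n = [-0.0562, 0.5857, 0.0000], ω = ẑ
J2: z=[-0.8988, -0.4384, 0.0000] o=[-0.0745, 0.1528, 0.0000] → [-0.3980, 0.8160, 0.3762, -0.8988, -0.4384, 0.0000]
J3: z=[-0.8988, -0.4384, 0.0000] o=[-0.0554, 0.1136, -0.2054] → [-0.4881, 1.0007, 0.3326, -0.8988, -0.4384, 0.0000]
J4: z=[-0.8988, -0.4384, 0.0000] o=[0.0814, -0.1670, 0.0756] → [-0.3649, 0.7481, 0.0205, -0.8988, -0.4384, 0.0000]
J5: z=[-0.4330, 0.8877, 0.1564] o=[0.1096, -0.2246, 0.4806] → [0.3354, 0.2595, -0.5443, -0.4330, 0.8877, 0.1564]
V = J·q̇ = [-0.1663, 0.0336, 0.3776, -0.3757, -0.2129, -0.6032]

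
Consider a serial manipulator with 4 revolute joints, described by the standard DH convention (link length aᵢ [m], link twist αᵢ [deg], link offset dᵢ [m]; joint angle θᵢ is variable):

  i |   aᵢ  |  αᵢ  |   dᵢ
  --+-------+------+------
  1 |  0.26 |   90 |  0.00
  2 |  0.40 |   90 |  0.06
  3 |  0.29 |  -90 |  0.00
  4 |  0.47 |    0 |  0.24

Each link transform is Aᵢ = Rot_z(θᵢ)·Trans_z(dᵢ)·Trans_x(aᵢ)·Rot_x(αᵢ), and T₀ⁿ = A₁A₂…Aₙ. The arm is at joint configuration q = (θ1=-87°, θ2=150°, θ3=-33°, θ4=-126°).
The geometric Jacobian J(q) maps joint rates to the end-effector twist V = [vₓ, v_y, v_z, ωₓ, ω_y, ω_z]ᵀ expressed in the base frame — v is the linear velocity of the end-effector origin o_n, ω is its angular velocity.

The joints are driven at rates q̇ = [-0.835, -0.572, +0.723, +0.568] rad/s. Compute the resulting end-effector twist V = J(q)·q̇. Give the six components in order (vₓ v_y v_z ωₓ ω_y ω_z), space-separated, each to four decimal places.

o_n = [-0.2545, 0.0062, 0.6004]
J₁: ẑ×o_n = [-0.0062, -0.2545, 0.0000], ω = ẑ
J2: z=[-0.9986, -0.0523, 0.0000] o=[0.0136, -0.2596, 0.0000] → [-0.0314, 0.5996, -0.2795, -0.9986, -0.0523, 0.0000]
J3: z=[0.0262, -0.4993, 0.8660] o=[-0.0644, 0.0832, 0.2000] → [-0.1333, -0.1750, -0.0969, 0.0262, -0.4993, 0.8660]
J4: z=[-0.8622, 0.4271, 0.2723] o=[0.0823, 0.3018, 0.3216] → [0.1996, 0.1487, 0.3987, -0.8622, 0.4271, 0.2723]
V = J·q̇ = [0.0401, -0.1726, 0.3163, 0.1004, -0.0885, -0.0542]

0.0401 -0.1726 0.3163 0.1004 -0.0885 -0.0542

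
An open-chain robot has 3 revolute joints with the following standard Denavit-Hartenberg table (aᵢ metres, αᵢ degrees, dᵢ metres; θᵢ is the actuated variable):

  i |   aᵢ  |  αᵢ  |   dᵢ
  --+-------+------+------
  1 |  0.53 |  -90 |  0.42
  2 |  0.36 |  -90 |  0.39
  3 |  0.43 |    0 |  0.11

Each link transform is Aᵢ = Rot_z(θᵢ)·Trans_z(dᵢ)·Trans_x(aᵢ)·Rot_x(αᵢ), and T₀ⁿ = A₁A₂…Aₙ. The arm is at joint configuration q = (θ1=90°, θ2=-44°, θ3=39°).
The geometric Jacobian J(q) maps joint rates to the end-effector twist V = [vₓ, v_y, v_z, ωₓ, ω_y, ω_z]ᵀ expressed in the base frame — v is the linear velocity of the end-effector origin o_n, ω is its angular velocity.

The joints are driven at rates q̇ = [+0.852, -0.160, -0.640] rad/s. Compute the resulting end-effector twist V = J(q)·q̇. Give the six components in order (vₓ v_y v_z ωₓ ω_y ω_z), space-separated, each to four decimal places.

-1.1560 -0.0416 0.2124 0.1600 -0.4446 1.3124

o_n = [-0.1194, 1.1058, 0.8231]
J₁: ẑ×o_n = [-1.1058, -0.1194, 0.0000], ω = ẑ
J2: z=[-1.0000, 0.0000, 0.0000] o=[0.0000, 0.5300, 0.4200] → [-0.0000, 0.4031, -0.5758, -1.0000, 0.0000, 0.0000]
J3: z=[-0.0000, 0.6947, -0.7193] o=[-0.3900, 0.7890, 0.6701] → [0.3342, -0.1947, -0.1880, -0.0000, 0.6947, -0.7193]
V = J·q̇ = [-1.1560, -0.0416, 0.2124, 0.1600, -0.4446, 1.3124]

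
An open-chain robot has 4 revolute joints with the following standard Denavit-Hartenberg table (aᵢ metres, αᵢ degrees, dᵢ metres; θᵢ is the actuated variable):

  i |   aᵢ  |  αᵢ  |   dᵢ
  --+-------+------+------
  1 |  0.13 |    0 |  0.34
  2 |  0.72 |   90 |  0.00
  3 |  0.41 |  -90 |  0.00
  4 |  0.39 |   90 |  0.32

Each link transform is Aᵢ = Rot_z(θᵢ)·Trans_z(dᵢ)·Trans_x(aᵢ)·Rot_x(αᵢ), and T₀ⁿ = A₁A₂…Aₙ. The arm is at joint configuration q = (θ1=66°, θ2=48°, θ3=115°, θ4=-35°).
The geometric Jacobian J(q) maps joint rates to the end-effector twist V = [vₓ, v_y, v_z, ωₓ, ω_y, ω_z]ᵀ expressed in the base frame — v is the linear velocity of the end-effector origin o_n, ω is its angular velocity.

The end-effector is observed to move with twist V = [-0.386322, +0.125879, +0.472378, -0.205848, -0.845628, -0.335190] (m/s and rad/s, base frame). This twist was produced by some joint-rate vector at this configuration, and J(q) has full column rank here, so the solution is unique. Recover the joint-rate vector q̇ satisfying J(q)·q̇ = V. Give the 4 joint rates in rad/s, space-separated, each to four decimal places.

0.6970 -0.7110 -0.5320 0.7600

o_n = [0.2077, 0.3209, 0.8659]
J₁: ẑ×o_n = [-0.3209, 0.2077, 0.0000], ω = ẑ
J2: z=[0.0000, 0.0000, 1.0000] o=[0.0529, 0.1188, 0.3400] → [-0.2022, 0.1549, 0.0000, 0.0000, 0.0000, 1.0000]
J3: z=[0.9135, 0.4067, 0.0000] o=[-0.2400, 0.7765, 0.3400] → [0.2139, -0.4804, -0.5983, 0.9135, 0.4067, 0.0000]
J4: z=[0.3686, -0.8280, -0.4226] o=[-0.1695, 0.6182, 0.7116] → [-0.2534, -0.2163, 0.2027, 0.3686, -0.8280, -0.4226]
q̇ = J⁺·V = [0.6970, -0.7110, -0.5320, 0.7600]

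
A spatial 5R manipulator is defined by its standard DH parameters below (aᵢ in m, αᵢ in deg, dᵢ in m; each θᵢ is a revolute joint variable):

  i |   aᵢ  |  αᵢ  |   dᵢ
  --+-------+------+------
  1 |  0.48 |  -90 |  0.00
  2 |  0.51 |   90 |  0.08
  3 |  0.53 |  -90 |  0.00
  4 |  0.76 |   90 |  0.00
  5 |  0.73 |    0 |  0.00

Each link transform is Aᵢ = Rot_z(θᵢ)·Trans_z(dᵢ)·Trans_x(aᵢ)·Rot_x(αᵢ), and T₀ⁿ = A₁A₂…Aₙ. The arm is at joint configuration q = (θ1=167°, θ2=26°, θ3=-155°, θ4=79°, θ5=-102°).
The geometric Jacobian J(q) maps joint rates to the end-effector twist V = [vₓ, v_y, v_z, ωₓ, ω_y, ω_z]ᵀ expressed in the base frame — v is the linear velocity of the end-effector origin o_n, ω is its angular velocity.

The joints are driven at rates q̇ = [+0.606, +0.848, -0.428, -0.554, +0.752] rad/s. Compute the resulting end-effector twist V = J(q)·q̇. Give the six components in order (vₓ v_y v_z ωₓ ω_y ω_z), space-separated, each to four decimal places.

o_n = [0.0156, -0.4697, -0.3712]
J₁: ẑ×o_n = [0.4697, 0.0156, -0.0000], ω = ẑ
J2: z=[-0.2250, -0.9744, 0.0000] o=[-0.4677, 0.1080, 0.0000] → [0.3617, -0.0835, 0.6008, -0.2250, -0.9744, 0.0000]
J3: z=[-0.4271, 0.0986, 0.8988] o=[-0.9323, 0.1331, -0.2236] → [0.5272, 0.7889, 0.1640, -0.4271, 0.0986, 0.8988]
J4: z=[-0.1662, 0.9685, -0.1853] o=[-0.4613, 0.2543, -0.0130] → [-0.4811, -0.1479, -0.3415, -0.1662, 0.9685, -0.1853]
J5: z=[0.7909, 0.2432, 0.5615] o=[-0.0137, 0.2138, -0.6259] → [0.4457, -0.1850, -0.5477, 0.7909, 0.2432, 0.5615]
V = J·q̇ = [0.9674, -0.4562, 0.2166, 0.6789, -1.2222, 0.7462]

0.9674 -0.4562 0.2166 0.6789 -1.2222 0.7462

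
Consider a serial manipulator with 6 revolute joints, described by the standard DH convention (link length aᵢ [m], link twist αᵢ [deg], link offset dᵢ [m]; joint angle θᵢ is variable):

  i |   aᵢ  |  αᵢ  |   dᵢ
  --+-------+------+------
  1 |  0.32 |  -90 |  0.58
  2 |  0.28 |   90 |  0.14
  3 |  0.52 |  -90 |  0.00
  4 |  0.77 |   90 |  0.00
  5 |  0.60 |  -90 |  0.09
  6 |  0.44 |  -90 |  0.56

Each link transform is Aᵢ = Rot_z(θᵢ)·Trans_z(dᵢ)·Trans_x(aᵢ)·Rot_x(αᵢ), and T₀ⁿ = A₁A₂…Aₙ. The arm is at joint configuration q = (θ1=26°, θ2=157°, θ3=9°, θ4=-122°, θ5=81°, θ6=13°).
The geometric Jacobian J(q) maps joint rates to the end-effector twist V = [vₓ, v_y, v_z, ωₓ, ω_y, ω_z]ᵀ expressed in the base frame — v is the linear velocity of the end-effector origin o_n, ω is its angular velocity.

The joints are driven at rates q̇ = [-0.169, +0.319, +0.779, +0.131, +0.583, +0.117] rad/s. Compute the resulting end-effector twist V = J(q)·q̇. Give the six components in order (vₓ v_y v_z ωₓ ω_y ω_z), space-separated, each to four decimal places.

0.2690 0.0628 0.7099 0.3292 0.6041 -0.3352

o_n = [-0.5162, 1.1738, 0.1124]
J₁: ẑ×o_n = [-1.1738, -0.5162, 0.0000], ω = ẑ
J2: z=[-0.4384, 0.8988, 0.0000] o=[0.2876, 0.1403, 0.5800] → [-0.4203, -0.2050, 0.2694, -0.4384, 0.8988, 0.0000]
J3: z=[0.3512, 0.1713, -0.9205] o=[-0.0054, 0.1531, 0.4706] → [0.8782, 0.5960, 0.4459, 0.3512, 0.1713, -0.9205]
J4: z=[-0.3035, 0.9509, 0.0611] o=[-0.4660, 0.0190, 0.2699] → [-0.2204, -0.0509, -0.3028, -0.3035, 0.9509, 0.0611]
J5: z=[0.5650, 0.1280, 0.8151] o=[0.1247, 0.2361, -0.1737] → [-0.7277, -0.6841, 0.6119, 0.5650, 0.1280, 0.8151]
J6: z=[-0.8052, -0.1297, 0.5786] o=[0.0677, 0.8376, -0.1182] → [-0.2245, -0.1522, -0.3465, -0.8052, -0.1297, 0.5786]
V = J·q̇ = [0.2690, 0.0628, 0.7099, 0.3292, 0.6041, -0.3352]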